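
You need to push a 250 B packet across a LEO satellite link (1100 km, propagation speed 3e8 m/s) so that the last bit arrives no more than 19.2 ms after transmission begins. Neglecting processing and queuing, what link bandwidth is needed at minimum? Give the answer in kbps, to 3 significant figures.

129 kbps

L = 2000 bits.
Propagation delay = 1100000 / 300000000 = 3.66667 ms.
Transmission budget = 19.2 − 3.66667 = 15.5333 ms.
R ≥ L / t_tx = 2000 bits / 0.0155333 s = 129 kbps.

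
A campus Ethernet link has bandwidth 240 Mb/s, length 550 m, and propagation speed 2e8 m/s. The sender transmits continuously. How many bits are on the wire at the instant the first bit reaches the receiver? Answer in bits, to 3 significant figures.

660 bits

Propagation delay = 550 / 200000000 = 2.75e-06 s.
BDP = R × t_prop = 240000000 × 2.75e-06 = 660 bits.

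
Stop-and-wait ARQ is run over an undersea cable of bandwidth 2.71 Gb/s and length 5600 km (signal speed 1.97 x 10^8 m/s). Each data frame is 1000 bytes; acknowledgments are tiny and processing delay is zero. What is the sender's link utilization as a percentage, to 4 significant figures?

t_tx = L/R = 8000/2710000000 = 2.95203e-06 s.
t_prop = 5600000/197000000 = 0.0284264 s; RTT = 0.0568528 s.
Cycle = t_tx + RTT = 0.0568557 s.
Utilization = t_tx / cycle = 2.95203e-06/0.0568557 = 0.005192 %.

0.005192 %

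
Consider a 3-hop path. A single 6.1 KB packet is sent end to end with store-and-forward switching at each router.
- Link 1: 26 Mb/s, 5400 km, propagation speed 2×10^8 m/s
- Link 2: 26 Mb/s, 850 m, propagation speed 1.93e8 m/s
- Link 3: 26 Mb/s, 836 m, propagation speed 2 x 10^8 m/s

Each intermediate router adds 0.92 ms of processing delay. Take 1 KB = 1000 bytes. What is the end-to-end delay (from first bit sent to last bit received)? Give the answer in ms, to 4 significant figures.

34.48 ms

L = 48800 bits.
Transmission delay per hop = L/R = 48800/26000000 = 1.87692 ms; 3 hops → 5.63077 ms.
Propagation delays (d/s per hop): 27, 0.00440415, 0.00418 ms; sum = 27.0086 ms.
Processing at 2 router(s): 2 × 0.92 ms = 1.84 ms.
End-to-end = 34.48 ms.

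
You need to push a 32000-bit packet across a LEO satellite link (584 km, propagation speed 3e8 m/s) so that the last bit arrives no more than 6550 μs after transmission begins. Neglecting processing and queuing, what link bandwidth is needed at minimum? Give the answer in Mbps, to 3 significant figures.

6.95 Mbps

Propagation delay = 584000 / 300000000 = 1946.67 μs.
Transmission budget = 6550 − 1946.67 = 4603.33 μs.
R ≥ L / t_tx = 32000 bits / 0.00460333 s = 6.95 Mbps.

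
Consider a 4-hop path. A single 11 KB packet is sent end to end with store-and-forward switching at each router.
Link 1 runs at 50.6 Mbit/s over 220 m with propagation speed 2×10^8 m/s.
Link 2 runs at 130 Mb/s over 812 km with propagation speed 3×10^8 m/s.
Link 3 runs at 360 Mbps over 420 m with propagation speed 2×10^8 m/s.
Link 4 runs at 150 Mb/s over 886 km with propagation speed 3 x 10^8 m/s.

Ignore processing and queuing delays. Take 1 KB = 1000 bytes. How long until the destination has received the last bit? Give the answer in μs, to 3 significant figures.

L = 88000 bits.
Transmission delays (L/R per hop): 1739.13, 676.923, 244.444, 586.667 μs; sum = 3247.16 μs.
Propagation delays (d/s per hop): 1.1, 2706.67, 2.1, 2953.33 μs; sum = 5663.2 μs.
End-to-end = 8910 μs.

8910 μs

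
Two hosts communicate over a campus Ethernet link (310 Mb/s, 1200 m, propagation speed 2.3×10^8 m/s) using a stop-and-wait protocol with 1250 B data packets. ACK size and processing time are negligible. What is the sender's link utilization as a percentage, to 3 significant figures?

t_tx = L/R = 10000/310000000 = 3.22581e-05 s.
t_prop = 1200/2.3e+08 = 5.21739e-06 s; RTT = 1.04348e-05 s.
Cycle = t_tx + RTT = 4.26928e-05 s.
Utilization = t_tx / cycle = 3.22581e-05/4.26928e-05 = 75.6 %.

75.6 %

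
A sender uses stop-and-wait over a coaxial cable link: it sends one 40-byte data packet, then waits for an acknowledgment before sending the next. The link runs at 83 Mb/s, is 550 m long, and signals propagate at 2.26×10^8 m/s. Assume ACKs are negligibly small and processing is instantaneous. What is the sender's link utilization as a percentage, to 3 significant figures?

t_tx = L/R = 320/83000000 = 3.85542e-06 s.
t_prop = 550/2.26e+08 = 2.43363e-06 s; RTT = 4.86726e-06 s.
Cycle = t_tx + RTT = 8.72268e-06 s.
Utilization = t_tx / cycle = 3.85542e-06/8.72268e-06 = 44.2 %.

44.2 %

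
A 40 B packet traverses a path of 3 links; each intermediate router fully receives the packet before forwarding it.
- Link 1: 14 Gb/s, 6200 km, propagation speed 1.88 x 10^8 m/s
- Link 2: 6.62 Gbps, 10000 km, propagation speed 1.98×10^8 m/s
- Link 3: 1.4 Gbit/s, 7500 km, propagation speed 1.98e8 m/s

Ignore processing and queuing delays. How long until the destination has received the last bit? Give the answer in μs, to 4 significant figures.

L = 40 × 8 = 320 bits.
Transmission delays (L/R per hop): 0.0228571, 0.0483384, 0.228571 μs; sum = 0.299767 μs.
Propagation delays (d/s per hop): 32978.7, 50505.1, 37878.8 μs; sum = 121363 μs.
End-to-end = 121400 μs.

121400 μs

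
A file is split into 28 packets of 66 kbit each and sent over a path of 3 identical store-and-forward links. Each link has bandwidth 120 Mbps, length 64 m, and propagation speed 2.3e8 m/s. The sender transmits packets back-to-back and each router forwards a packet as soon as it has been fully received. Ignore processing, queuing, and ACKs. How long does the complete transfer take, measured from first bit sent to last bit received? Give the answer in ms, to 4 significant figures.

16.50 ms

Per-hop transmission t_tx = L/R = 66000/120000000 = 0.55 ms.
Per-hop propagation t_prop = 64/2.3e+08 = 0.000278261 ms.
Pipeline fill: first packet needs 3·t_tx to clear all hops; remaining 27 packets each add one t_tx.
Total = (3+28-1)·t_tx + 3·t_prop = 30·0.55 + 3·0.000278261 = 16.50 ms.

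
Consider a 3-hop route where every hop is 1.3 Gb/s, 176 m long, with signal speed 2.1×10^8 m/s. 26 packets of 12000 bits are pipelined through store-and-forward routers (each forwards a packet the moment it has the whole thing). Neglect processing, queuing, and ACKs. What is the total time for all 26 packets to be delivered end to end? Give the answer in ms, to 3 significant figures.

0.261 ms

Per-hop transmission t_tx = L/R = 12000/1300000000 = 0.00923077 ms.
Per-hop propagation t_prop = 176/210000000 = 0.000838095 ms.
Pipeline fill: first packet needs 3·t_tx to clear all hops; remaining 25 packets each add one t_tx.
Total = (3+26-1)·t_tx + 3·t_prop = 28·0.00923077 + 3·0.000838095 = 0.261 ms.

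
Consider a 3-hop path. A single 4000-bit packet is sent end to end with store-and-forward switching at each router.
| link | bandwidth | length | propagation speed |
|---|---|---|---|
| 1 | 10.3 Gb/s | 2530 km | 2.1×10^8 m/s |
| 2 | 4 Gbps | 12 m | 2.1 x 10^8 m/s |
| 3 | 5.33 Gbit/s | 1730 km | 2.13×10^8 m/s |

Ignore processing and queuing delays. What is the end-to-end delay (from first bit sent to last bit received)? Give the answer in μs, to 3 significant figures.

Transmission delays (L/R per hop): 0.38835, 1, 0.750469 μs; sum = 2.13882 μs.
Propagation delays (d/s per hop): 12047.6, 0.0571429, 8122.07 μs; sum = 20169.7 μs.
End-to-end = 20200 μs.

20200 μs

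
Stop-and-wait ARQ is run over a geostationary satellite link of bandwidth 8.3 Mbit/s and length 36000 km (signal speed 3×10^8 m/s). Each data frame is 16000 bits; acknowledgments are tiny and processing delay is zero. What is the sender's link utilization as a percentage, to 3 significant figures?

0.797 %

t_tx = L/R = 16000/8.3e+06 = 0.00192771 s.
t_prop = 36000000/300000000 = 0.12 s; RTT = 0.24 s.
Cycle = t_tx + RTT = 0.241928 s.
Utilization = t_tx / cycle = 0.00192771/0.241928 = 0.797 %.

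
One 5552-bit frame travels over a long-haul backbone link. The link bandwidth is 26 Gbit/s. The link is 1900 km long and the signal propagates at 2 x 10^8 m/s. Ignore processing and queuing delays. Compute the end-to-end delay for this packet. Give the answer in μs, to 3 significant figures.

Transmission delay = L/R = 5552 / 26000000000 = 0.213538 μs.
Propagation delay = d/s = 1900000 m / 200000000 m/s = 9500 μs.
Total = 9500 μs.

9500 μs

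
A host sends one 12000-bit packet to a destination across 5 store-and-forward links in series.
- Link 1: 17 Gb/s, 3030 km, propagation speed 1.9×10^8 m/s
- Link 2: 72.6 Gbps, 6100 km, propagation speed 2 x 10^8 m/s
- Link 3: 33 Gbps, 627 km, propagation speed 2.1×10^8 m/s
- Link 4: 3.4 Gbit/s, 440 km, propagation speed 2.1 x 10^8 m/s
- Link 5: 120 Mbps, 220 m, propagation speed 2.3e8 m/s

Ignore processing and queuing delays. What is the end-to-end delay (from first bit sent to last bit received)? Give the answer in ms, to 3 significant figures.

Transmission delays (L/R per hop): 0.000705882, 0.000165289, 0.000363636, 0.00352941, 0.1 ms; sum = 0.104764 ms.
Propagation delays (d/s per hop): 15.9474, 30.5, 2.98571, 2.09524, 0.000956522 ms; sum = 51.5293 ms.
End-to-end = 51.6 ms.

51.6 ms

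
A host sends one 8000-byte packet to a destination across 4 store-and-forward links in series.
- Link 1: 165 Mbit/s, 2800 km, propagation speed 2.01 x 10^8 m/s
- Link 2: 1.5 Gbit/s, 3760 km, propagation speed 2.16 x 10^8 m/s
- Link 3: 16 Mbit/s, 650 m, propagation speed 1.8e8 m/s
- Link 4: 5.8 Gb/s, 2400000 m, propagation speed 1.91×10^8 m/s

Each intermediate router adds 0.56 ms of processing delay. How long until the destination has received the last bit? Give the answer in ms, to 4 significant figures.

50.03 ms

L = 8000 × 8 = 64000 bits.
Transmission delays (L/R per hop): 0.387879, 0.0426667, 4, 0.0110345 ms; sum = 4.44158 ms.
Propagation delays (d/s per hop): 13.9303, 17.4074, 0.00361111, 12.5654 ms; sum = 43.9068 ms.
Processing at 3 router(s): 3 × 0.56 ms = 1.68 ms.
End-to-end = 50.03 ms.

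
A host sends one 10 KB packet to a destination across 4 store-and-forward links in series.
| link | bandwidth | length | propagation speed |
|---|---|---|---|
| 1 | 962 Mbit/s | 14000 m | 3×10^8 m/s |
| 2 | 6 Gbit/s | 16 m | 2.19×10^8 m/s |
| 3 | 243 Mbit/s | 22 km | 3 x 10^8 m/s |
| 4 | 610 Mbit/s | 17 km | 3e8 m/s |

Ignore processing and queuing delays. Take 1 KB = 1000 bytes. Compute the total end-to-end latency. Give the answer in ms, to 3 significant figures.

L = 80000 bits.
Transmission delays (L/R per hop): 0.0831601, 0.0133333, 0.329218, 0.131148 ms; sum = 0.556859 ms.
Propagation delays (d/s per hop): 0.0466667, 7.30594e-05, 0.0733333, 0.0566667 ms; sum = 0.17674 ms.
End-to-end = 0.734 ms.

0.734 ms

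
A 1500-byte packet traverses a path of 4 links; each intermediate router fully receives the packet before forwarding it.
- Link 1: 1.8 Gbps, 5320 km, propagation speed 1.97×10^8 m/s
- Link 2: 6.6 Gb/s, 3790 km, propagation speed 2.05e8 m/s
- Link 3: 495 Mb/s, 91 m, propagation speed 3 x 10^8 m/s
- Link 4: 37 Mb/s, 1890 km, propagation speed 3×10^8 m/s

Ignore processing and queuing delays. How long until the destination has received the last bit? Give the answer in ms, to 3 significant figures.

52.2 ms

L = 1500 × 8 = 12000 bits.
Transmission delays (L/R per hop): 0.00666667, 0.00181818, 0.0242424, 0.324324 ms; sum = 0.357052 ms.
Propagation delays (d/s per hop): 27.0051, 18.4878, 0.000303333, 6.3 ms; sum = 51.7932 ms.
End-to-end = 52.2 ms.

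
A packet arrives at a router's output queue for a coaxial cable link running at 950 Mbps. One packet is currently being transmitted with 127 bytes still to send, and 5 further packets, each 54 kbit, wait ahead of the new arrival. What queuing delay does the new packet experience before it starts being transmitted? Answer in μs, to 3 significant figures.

285 μs

Each queued packet: L/R = 54000/950000000 = 56.8421 μs.
5 queued → 284.211 μs.
Plus remaining 1016 bits of current packet: 1.06947 μs.
Queuing delay = 285 μs.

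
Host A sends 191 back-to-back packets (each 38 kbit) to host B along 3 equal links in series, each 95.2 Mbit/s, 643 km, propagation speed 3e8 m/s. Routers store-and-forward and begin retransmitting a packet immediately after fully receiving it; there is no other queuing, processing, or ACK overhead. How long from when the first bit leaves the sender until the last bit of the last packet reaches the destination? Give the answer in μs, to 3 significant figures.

Per-hop transmission t_tx = L/R = 38000/95200000 = 399.16 μs.
Per-hop propagation t_prop = 643000/300000000 = 2143.33 μs.
Pipeline fill: first packet needs 3·t_tx to clear all hops; remaining 190 packets each add one t_tx.
Total = (3+191-1)·t_tx + 3·t_prop = 193·399.16 + 3·2143.33 = 83500 μs.

83500 μs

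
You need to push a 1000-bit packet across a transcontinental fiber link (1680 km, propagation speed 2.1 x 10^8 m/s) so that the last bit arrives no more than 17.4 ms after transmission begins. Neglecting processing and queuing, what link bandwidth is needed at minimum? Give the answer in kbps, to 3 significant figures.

Propagation delay = 1680000 / 210000000 = 8 ms.
Transmission budget = 17.4 − 8 = 9.4 ms.
R ≥ L / t_tx = 1000 bits / 0.0094 s = 106 kbps.

106 kbps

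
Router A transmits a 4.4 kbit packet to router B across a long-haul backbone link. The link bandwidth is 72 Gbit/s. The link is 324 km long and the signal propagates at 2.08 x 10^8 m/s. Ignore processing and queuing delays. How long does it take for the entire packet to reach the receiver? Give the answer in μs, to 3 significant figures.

1560 μs

L = 4400 bits.
Transmission delay = L/R = 4400 / 72000000000 = 0.0611111 μs.
Propagation delay = d/s = 324000 m / 208000000 m/s = 1557.69 μs.
Total = 1560 μs.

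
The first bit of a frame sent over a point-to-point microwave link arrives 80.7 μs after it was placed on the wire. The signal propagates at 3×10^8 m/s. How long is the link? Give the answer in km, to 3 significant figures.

24.2 km

d = s × t_prop = 300000000 × 8.07e-05 = 24.2 km.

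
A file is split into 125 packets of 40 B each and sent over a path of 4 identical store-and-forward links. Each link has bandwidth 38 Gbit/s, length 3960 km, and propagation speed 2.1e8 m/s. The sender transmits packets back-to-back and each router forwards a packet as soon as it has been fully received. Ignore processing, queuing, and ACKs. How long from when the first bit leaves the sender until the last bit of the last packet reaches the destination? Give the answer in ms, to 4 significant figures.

Per-hop transmission t_tx = L/R = 320/38000000000 = 8.42105e-06 ms.
Per-hop propagation t_prop = 3960000/210000000 = 18.8571 ms.
Pipeline fill: first packet needs 4·t_tx to clear all hops; remaining 124 packets each add one t_tx.
Total = (4+125-1)·t_tx + 4·t_prop = 128·8.42105e-06 + 4·18.8571 = 75.43 ms.

75.43 ms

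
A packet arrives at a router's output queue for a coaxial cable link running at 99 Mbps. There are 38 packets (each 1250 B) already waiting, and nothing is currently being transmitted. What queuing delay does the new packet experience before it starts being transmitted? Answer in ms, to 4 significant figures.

Each queued packet: L/R = 10000/99000000 = 0.10101 ms.
38 queued → 3.83838 ms.
Queuing delay = 3.838 ms.

3.838 ms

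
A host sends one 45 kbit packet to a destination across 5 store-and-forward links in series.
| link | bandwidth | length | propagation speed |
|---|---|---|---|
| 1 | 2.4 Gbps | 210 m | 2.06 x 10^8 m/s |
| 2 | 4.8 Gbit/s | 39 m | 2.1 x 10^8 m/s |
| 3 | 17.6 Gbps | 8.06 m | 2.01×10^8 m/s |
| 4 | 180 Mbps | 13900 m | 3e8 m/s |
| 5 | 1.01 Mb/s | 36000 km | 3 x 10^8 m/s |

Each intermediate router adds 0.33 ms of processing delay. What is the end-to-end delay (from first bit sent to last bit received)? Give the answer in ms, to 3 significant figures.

166 ms

L = 45000 bits.
Transmission delays (L/R per hop): 0.01875, 0.009375, 0.00255682, 0.25, 44.5545 ms; sum = 44.8351 ms.
Propagation delays (d/s per hop): 0.00101942, 0.000185714, 4.00995e-05, 0.0463333, 120 ms; sum = 120.048 ms.
Processing at 4 router(s): 4 × 0.33 ms = 1.32 ms.
End-to-end = 166 ms.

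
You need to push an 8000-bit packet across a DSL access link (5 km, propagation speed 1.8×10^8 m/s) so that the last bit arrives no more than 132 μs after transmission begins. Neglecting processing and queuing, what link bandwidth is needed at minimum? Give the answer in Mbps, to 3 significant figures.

76.8 Mbps

Propagation delay = 5000 / 180000000 = 27.7778 μs.
Transmission budget = 132 − 27.7778 = 104.222 μs.
R ≥ L / t_tx = 8000 bits / 0.000104222 s = 76.8 Mbps.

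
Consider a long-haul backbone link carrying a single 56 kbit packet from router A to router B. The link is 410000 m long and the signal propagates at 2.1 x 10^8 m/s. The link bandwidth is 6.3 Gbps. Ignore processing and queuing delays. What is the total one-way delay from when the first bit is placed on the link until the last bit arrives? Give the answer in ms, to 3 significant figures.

L = 56000 bits.
Transmission delay = L/R = 56000 / 6300000000 = 0.00888889 ms.
Propagation delay = d/s = 410000 m / 210000000 m/s = 1.95238 ms.
Total = 1.96 ms.

1.96 ms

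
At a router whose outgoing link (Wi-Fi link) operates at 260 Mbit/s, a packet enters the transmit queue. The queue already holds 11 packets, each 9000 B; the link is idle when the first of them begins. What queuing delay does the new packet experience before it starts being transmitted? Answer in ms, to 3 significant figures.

Each queued packet: L/R = 72000/260000000 = 0.276923 ms.
11 queued → 3.04615 ms.
Queuing delay = 3.05 ms.

3.05 ms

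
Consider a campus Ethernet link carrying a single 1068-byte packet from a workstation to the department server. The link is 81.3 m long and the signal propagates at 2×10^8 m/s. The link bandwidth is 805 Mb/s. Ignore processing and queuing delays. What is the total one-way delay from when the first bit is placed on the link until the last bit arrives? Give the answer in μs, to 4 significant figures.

11.02 μs

L = 1068 × 8 = 8544 bits.
Transmission delay = L/R = 8544 / 805000000 = 10.6137 μs.
Propagation delay = d/s = 81.3 m / 200000000 m/s = 0.4065 μs.
Total = 11.02 μs.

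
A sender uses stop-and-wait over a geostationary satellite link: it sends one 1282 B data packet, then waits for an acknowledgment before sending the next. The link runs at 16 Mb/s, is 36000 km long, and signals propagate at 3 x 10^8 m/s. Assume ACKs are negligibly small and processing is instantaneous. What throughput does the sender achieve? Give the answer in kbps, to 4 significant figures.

42.62 kbps

t_tx = L/R = 10256/16000000 = 0.000641 s.
t_prop = 36000000/300000000 = 0.12 s; RTT = 0.24 s.
Cycle = t_tx + RTT = 0.240641 s.
Throughput = L / cycle = 10256 / 0.240641 = 42.62 kbps.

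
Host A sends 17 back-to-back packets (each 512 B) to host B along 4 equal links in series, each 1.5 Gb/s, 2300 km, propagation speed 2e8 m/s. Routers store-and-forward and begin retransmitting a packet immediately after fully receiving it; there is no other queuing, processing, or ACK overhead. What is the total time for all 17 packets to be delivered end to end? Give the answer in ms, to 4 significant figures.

Per-hop transmission t_tx = L/R = 4096/1500000000 = 0.00273067 ms.
Per-hop propagation t_prop = 2300000/200000000 = 11.5 ms.
Pipeline fill: first packet needs 4·t_tx to clear all hops; remaining 16 packets each add one t_tx.
Total = (4+17-1)·t_tx + 4·t_prop = 20·0.00273067 + 4·11.5 = 46.05 ms.

46.05 ms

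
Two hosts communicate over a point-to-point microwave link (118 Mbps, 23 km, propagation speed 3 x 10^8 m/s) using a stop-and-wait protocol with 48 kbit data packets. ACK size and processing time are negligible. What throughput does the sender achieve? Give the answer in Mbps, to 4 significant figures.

85.70 Mbps

t_tx = L/R = 48000/118000000 = 0.00040678 s.
t_prop = 23000/300000000 = 7.66667e-05 s; RTT = 0.000153333 s.
Cycle = t_tx + RTT = 0.000560113 s.
Throughput = L / cycle = 48000 / 0.000560113 = 85.70 Mbps.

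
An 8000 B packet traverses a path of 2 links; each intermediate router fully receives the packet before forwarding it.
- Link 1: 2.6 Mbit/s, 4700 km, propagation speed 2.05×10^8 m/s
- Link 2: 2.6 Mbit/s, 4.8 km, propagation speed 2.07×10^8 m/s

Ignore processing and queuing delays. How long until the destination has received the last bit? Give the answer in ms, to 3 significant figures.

72.2 ms

L = 8000 × 8 = 64000 bits.
Transmission delay per hop = L/R = 64000/2600000 = 24.6154 ms; 2 hops → 49.2308 ms.
Propagation delays (d/s per hop): 22.9268, 0.0231884 ms; sum = 22.95 ms.
End-to-end = 72.2 ms.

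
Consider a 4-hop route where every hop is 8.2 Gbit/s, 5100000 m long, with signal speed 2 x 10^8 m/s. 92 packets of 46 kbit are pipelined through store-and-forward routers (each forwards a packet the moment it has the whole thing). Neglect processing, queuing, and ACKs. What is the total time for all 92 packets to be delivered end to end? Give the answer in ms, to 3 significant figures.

103 ms

Per-hop transmission t_tx = L/R = 46000/8.2e+09 = 0.00560976 ms.
Per-hop propagation t_prop = 5100000/200000000 = 25.5 ms.
Pipeline fill: first packet needs 4·t_tx to clear all hops; remaining 91 packets each add one t_tx.
Total = (4+92-1)·t_tx + 4·t_prop = 95·0.00560976 + 4·25.5 = 103 ms.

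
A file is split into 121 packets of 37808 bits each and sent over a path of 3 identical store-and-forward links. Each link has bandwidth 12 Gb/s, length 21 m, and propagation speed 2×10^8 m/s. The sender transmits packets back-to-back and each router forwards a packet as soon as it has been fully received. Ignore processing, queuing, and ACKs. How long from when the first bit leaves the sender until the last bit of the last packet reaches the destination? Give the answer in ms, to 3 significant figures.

Per-hop transmission t_tx = L/R = 37808/12000000000 = 0.00315067 ms.
Per-hop propagation t_prop = 21/200000000 = 0.000105 ms.
Pipeline fill: first packet needs 3·t_tx to clear all hops; remaining 120 packets each add one t_tx.
Total = (3+121-1)·t_tx + 3·t_prop = 123·0.00315067 + 3·0.000105 = 0.388 ms.

0.388 ms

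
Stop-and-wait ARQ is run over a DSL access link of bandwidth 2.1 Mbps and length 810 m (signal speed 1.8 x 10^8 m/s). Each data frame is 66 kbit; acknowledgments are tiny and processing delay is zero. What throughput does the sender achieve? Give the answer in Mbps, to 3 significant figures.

2.10 Mbps

t_tx = L/R = 66000/2100000 = 0.0314286 s.
t_prop = 810/180000000 = 4.5e-06 s; RTT = 9e-06 s.
Cycle = t_tx + RTT = 0.0314376 s.
Throughput = L / cycle = 66000 / 0.0314376 = 2.10 Mbps.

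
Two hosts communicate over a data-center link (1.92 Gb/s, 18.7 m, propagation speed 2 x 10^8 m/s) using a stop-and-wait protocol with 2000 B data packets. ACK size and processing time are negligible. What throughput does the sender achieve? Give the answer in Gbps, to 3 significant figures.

1.88 Gbps

t_tx = L/R = 16000/1920000000 = 8.33333e-06 s.
t_prop = 18.7/200000000 = 9.35e-08 s; RTT = 1.87e-07 s.
Cycle = t_tx + RTT = 8.52033e-06 s.
Throughput = L / cycle = 16000 / 8.52033e-06 = 1.88 Gbps.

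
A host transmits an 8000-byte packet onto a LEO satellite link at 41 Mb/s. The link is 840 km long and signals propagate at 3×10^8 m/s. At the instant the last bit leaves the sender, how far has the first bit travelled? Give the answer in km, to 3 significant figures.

t_tx = L/R = 64000/41000000 = 0.00156098 s.
Distance = s × t_tx = 300000000 × 0.00156098 = 468 km.

468 km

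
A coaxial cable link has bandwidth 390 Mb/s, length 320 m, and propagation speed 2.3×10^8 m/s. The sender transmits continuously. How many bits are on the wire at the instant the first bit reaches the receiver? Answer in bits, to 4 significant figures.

542.6 bits

Propagation delay = 320 / 2.3e+08 = 1.3913e-06 s.
BDP = R × t_prop = 390000000 × 1.3913e-06 = 542.609 bits.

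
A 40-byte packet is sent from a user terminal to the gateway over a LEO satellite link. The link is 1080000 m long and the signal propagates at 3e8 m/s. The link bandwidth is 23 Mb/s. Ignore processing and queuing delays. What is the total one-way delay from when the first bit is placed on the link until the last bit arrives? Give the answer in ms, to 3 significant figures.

L = 40 × 8 = 320 bits.
Transmission delay = L/R = 320 / 23000000 = 0.013913 ms.
Propagation delay = d/s = 1080000 m / 300000000 m/s = 3.6 ms.
Total = 3.61 ms.

3.61 ms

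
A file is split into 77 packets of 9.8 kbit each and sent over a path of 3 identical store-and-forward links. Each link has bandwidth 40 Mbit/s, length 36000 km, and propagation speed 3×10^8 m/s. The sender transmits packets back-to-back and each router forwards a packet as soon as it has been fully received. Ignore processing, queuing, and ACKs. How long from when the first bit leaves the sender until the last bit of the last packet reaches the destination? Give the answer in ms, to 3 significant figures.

379 ms

Per-hop transmission t_tx = L/R = 9800/40000000 = 0.245 ms.
Per-hop propagation t_prop = 36000000/300000000 = 120 ms.
Pipeline fill: first packet needs 3·t_tx to clear all hops; remaining 76 packets each add one t_tx.
Total = (3+77-1)·t_tx + 3·t_prop = 79·0.245 + 3·120 = 379 ms.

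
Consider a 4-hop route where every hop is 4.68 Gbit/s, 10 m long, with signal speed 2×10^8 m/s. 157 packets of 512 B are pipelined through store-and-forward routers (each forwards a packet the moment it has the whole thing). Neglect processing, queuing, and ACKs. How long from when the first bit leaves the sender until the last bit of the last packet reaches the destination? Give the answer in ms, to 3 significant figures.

0.140 ms

Per-hop transmission t_tx = L/R = 4096/4680000000 = 0.000875214 ms.
Per-hop propagation t_prop = 10/200000000 = 5e-05 ms.
Pipeline fill: first packet needs 4·t_tx to clear all hops; remaining 156 packets each add one t_tx.
Total = (4+157-1)·t_tx + 4·t_prop = 160·0.000875214 + 4·5e-05 = 0.140 ms.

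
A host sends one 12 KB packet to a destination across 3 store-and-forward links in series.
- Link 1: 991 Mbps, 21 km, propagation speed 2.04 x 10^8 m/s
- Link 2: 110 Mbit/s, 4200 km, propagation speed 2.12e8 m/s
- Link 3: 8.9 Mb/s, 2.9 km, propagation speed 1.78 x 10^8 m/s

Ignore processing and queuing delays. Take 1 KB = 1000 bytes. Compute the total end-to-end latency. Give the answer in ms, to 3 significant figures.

L = 96000 bits.
Transmission delays (L/R per hop): 0.0968718, 0.872727, 10.7865 ms; sum = 11.7561 ms.
Propagation delays (d/s per hop): 0.102941, 19.8113, 0.0162921 ms; sum = 19.9306 ms.
End-to-end = 31.7 ms.

31.7 ms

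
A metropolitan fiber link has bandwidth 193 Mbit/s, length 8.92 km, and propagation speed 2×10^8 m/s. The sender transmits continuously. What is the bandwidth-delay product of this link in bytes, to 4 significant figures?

1076 bytes

Propagation delay = 8920 / 200000000 = 4.46e-05 s.
BDP = R × t_prop = 193000000 × 4.46e-05 = 8607.8 bits.
In bytes: 8607.8/8 = 1076 bytes.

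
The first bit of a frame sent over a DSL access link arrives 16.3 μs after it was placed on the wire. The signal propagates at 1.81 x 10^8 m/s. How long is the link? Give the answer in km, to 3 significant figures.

2.95 km

d = s × t_prop = 181000000 × 1.63e-05 = 2.95 km.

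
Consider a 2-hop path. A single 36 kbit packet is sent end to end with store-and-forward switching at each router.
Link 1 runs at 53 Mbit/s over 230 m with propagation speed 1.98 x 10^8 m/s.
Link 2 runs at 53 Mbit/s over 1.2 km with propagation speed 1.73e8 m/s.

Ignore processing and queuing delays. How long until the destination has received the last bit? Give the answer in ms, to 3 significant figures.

1.37 ms

L = 36000 bits.
Transmission delay per hop = L/R = 36000/53000000 = 0.679245 ms; 2 hops → 1.35849 ms.
Propagation delays (d/s per hop): 0.00116162, 0.00693642 ms; sum = 0.00809803 ms.
End-to-end = 1.37 ms.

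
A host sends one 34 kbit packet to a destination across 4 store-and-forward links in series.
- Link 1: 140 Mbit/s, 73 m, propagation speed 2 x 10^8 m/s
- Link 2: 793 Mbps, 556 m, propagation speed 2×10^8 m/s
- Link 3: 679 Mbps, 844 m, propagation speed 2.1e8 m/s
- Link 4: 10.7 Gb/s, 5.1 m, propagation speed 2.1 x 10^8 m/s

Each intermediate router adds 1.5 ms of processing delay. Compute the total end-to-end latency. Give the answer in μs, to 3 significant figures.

L = 34000 bits.
Transmission delays (L/R per hop): 242.857, 42.8752, 50.0736, 3.17757 μs; sum = 338.984 μs.
Propagation delays (d/s per hop): 0.365, 2.78, 4.01905, 0.0242857 μs; sum = 7.18833 μs.
Processing at 3 router(s): 3 × 1.5 ms = 4500 μs.
End-to-end = 4850 μs.

4850 μs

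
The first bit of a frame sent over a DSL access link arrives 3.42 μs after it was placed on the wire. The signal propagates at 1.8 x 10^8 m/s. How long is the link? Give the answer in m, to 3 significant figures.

d = s × t_prop = 180000000 × 3.42e-06 = 616 m.

616 m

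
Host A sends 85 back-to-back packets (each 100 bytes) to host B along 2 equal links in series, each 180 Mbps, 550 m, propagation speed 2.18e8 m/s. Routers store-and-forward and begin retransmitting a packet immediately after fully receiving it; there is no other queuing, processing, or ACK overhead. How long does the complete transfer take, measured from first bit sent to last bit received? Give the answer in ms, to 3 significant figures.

Per-hop transmission t_tx = L/R = 800/180000000 = 0.00444444 ms.
Per-hop propagation t_prop = 550/2.18e+08 = 0.00252294 ms.
Pipeline fill: first packet needs 2·t_tx to clear all hops; remaining 84 packets each add one t_tx.
Total = (2+85-1)·t_tx + 2·t_prop = 86·0.00444444 + 2·0.00252294 = 0.387 ms.

0.387 ms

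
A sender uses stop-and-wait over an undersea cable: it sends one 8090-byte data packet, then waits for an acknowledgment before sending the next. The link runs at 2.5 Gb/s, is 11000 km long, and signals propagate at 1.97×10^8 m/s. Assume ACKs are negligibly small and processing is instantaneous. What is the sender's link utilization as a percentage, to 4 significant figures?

0.02318 %

t_tx = L/R = 64720/2500000000 = 2.5888e-05 s.
t_prop = 11000000/197000000 = 0.0558376 s; RTT = 0.111675 s.
Cycle = t_tx + RTT = 0.111701 s.
Utilization = t_tx / cycle = 2.5888e-05/0.111701 = 0.02318 %.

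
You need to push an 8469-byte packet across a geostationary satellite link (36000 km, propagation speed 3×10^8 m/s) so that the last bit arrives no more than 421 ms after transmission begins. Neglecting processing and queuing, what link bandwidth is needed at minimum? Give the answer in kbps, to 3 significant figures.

225 kbps

L = 67752 bits.
Propagation delay = 36000000 / 300000000 = 120 ms.
Transmission budget = 421 − 120 = 301 ms.
R ≥ L / t_tx = 67752 bits / 0.301 s = 225 kbps.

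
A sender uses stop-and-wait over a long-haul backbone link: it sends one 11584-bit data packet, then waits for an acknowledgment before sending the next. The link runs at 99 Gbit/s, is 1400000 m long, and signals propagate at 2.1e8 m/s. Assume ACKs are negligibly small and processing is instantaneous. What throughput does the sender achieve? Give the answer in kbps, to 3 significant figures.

t_tx = L/R = 11584/99000000000 = 1.1701e-07 s.
t_prop = 1400000/210000000 = 0.00666667 s; RTT = 0.0133333 s.
Cycle = t_tx + RTT = 0.0133335 s.
Throughput = L / cycle = 11584 / 0.0133335 = 869 kbps.

869 kbps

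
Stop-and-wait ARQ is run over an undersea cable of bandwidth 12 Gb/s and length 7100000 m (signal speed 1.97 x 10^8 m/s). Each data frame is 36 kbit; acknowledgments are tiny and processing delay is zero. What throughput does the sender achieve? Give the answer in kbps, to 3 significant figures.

499 kbps

t_tx = L/R = 36000/12000000000 = 3e-06 s.
t_prop = 7100000/197000000 = 0.0360406 s; RTT = 0.0720812 s.
Cycle = t_tx + RTT = 0.0720842 s.
Throughput = L / cycle = 36000 / 0.0720842 = 499 kbps.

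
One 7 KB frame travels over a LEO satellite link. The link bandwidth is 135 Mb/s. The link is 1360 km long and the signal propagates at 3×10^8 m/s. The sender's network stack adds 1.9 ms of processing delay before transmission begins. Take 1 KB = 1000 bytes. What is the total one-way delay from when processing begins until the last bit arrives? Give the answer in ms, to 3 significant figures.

6.85 ms

L = 56000 bits.
Transmission delay = L/R = 56000 / 135000000 = 0.414815 ms.
Propagation delay = d/s = 1360000 m / 300000000 m/s = 4.53333 ms.
Plus processing delay 1.9 ms = 1.9 ms.
Total = 6.85 ms.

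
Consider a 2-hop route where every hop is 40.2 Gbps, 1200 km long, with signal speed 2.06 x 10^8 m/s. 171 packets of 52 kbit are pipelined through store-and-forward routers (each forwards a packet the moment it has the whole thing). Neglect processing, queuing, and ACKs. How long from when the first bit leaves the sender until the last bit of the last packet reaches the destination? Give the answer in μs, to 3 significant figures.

Per-hop transmission t_tx = L/R = 52000/40200000000 = 1.29353 μs.
Per-hop propagation t_prop = 1200000/206000000 = 5825.24 μs.
Pipeline fill: first packet needs 2·t_tx to clear all hops; remaining 170 packets each add one t_tx.
Total = (2+171-1)·t_tx + 2·t_prop = 172·1.29353 + 2·5825.24 = 11900 μs.

11900 μs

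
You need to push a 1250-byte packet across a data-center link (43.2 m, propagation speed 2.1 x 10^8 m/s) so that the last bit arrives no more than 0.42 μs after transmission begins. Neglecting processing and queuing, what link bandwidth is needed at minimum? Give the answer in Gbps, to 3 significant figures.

46.7 Gbps

L = 10000 bits.
Propagation delay = 43.2 / 210000000 = 0.205714 μs.
Transmission budget = 0.42 − 0.205714 = 0.214286 μs.
R ≥ L / t_tx = 10000 bits / 2.14286e-07 s = 46.7 Gbps.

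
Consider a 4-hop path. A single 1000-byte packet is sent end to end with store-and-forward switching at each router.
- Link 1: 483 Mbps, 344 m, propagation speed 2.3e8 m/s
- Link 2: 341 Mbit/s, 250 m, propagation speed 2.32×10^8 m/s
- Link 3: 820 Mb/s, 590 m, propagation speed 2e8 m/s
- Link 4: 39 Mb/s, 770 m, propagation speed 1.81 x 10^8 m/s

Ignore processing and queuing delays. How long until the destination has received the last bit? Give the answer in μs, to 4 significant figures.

L = 1000 × 8 = 8000 bits.
Transmission delays (L/R per hop): 16.5631, 23.4604, 9.7561, 205.128 μs; sum = 254.908 μs.
Propagation delays (d/s per hop): 1.49565, 1.07759, 2.95, 4.25414 μs; sum = 9.77738 μs.
End-to-end = 264.7 μs.

264.7 μs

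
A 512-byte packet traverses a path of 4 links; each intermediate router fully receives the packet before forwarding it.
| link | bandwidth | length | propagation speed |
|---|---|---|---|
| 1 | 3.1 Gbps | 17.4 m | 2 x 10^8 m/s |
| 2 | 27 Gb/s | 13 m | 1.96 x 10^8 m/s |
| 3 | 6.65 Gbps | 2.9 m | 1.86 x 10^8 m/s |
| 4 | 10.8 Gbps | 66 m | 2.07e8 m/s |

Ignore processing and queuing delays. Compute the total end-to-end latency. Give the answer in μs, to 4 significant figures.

2.956 μs

L = 512 × 8 = 4096 bits.
Transmission delays (L/R per hop): 1.32129, 0.151704, 0.61594, 0.379259 μs; sum = 2.46819 μs.
Propagation delays (d/s per hop): 0.087, 0.0663265, 0.0155914, 0.318841 μs; sum = 0.487759 μs.
End-to-end = 2.956 μs.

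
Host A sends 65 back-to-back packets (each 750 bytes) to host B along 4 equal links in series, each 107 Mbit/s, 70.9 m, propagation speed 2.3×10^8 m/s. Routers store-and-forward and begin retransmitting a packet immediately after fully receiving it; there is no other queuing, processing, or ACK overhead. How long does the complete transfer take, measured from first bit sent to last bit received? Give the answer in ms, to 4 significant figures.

Per-hop transmission t_tx = L/R = 6000/107000000 = 0.0560748 ms.
Per-hop propagation t_prop = 70.9/2.3e+08 = 0.000308261 ms.
Pipeline fill: first packet needs 4·t_tx to clear all hops; remaining 64 packets each add one t_tx.
Total = (4+65-1)·t_tx + 4·t_prop = 68·0.0560748 + 4·0.000308261 = 3.814 ms.

3.814 ms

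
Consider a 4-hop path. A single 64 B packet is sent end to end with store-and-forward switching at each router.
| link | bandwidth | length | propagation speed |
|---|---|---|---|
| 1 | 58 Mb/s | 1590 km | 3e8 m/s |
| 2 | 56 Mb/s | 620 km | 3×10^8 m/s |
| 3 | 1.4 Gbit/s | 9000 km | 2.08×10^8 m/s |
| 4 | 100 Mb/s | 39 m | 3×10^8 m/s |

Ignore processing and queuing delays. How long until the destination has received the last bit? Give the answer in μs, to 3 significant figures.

50700 μs

L = 64 × 8 = 512 bits.
Transmission delays (L/R per hop): 8.82759, 9.14286, 0.365714, 5.12 μs; sum = 23.4562 μs.
Propagation delays (d/s per hop): 5300, 2066.67, 43269.2, 0.13 μs; sum = 50636 μs.
End-to-end = 50700 μs.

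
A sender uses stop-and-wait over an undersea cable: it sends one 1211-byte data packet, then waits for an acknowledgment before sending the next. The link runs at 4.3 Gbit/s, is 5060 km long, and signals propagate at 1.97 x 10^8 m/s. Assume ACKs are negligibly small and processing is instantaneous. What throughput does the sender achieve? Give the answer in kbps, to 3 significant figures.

t_tx = L/R = 9688/4300000000 = 2.25302e-06 s.
t_prop = 5060000/197000000 = 0.0256853 s; RTT = 0.0513706 s.
Cycle = t_tx + RTT = 0.0513728 s.
Throughput = L / cycle = 9688 / 0.0513728 = 189 kbps.

189 kbps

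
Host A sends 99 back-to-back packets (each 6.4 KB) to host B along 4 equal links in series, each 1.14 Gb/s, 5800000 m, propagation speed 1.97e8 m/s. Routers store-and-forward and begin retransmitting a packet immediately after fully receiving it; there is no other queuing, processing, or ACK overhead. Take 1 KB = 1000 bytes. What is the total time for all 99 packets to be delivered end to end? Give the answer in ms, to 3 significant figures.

Per-hop transmission t_tx = L/R = 51200/1140000000 = 0.0449123 ms.
Per-hop propagation t_prop = 5800000/197000000 = 29.4416 ms.
Pipeline fill: first packet needs 4·t_tx to clear all hops; remaining 98 packets each add one t_tx.
Total = (4+99-1)·t_tx + 4·t_prop = 102·0.0449123 + 4·29.4416 = 122 ms.

122 ms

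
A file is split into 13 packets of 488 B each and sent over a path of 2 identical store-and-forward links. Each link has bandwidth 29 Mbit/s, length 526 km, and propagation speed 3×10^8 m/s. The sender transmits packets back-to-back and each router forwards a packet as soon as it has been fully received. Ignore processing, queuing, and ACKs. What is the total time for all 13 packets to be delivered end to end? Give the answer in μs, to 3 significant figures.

5390 μs

Per-hop transmission t_tx = L/R = 3904/29000000 = 134.621 μs.
Per-hop propagation t_prop = 526000/300000000 = 1753.33 μs.
Pipeline fill: first packet needs 2·t_tx to clear all hops; remaining 12 packets each add one t_tx.
Total = (2+13-1)·t_tx + 2·t_prop = 14·134.621 + 2·1753.33 = 5390 μs.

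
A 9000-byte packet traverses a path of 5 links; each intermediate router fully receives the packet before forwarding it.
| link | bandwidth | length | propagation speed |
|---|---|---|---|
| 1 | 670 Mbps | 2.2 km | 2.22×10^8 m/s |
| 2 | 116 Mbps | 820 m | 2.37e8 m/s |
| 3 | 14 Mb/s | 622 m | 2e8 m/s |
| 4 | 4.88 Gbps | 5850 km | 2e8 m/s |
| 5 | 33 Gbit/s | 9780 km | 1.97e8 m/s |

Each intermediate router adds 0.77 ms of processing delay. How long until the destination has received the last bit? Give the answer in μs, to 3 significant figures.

87900 μs

L = 9000 × 8 = 72000 bits.
Transmission delays (L/R per hop): 107.463, 620.69, 5142.86, 14.7541, 2.18182 μs; sum = 5887.95 μs.
Propagation delays (d/s per hop): 9.90991, 3.45992, 3.11, 29250, 49644.7 μs; sum = 78911.1 μs.
Processing at 4 router(s): 4 × 0.77 ms = 3080 μs.
End-to-end = 87900 μs.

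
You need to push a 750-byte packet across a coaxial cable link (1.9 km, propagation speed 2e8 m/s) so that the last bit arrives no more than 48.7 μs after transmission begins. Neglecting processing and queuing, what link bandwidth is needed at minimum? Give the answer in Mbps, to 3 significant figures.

L = 6000 bits.
Propagation delay = 1900 / 200000000 = 9.5 μs.
Transmission budget = 48.7 − 9.5 = 39.2 μs.
R ≥ L / t_tx = 6000 bits / 3.92e-05 s = 153 Mbps.

153 Mbps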